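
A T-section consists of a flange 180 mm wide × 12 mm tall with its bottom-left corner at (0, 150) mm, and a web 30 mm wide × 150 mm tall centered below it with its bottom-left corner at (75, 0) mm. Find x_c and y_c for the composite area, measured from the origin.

web: A = 30 × 150 = 4500.00, centroid at (90.00, 75.00).
flange: A = 180 × 12 = 2160.00, centroid at (90.00, 156.00).
ΣA = 6660.00 mm², ΣAx_c = 599400.00 mm³, ΣAy_c = 674460.00 mm³.
x_c = 599400.00/6660.00 = 90.00 mm; y_c = 674460.00/6660.00 = 101.27 mm.

x_c = 90.00 mm, y_c = 101.27 mm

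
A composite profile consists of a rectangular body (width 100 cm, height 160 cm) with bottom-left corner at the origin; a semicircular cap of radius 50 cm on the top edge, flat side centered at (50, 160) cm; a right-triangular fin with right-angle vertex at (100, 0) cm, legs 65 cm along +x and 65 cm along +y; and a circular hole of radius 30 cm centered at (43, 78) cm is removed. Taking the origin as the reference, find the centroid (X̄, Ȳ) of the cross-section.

X̄ = 58.91 cm, Ȳ = 94.57 cm

Part | A | x̄ᵢ | ȳᵢ | A·x̄ᵢ | A·ȳᵢ
rectangular body | 16000.00 | 50.00 | 80.00 | 800000.00 | 1280000.00
semicircular top | 3926.99 | 50.00 | 181.22 | 196349.54 | 711651.86
triangular fin | 2112.50 | 121.67 | 21.67 | 257020.83 | 45770.83
hole | -2827.43 | 43.00 | 78.00 | -121579.64 | -220539.80
Σ | 19212.06 |  |  | 1131790.74 | 1816882.89
X̄ = 1131790.74 / 19212.06 = 58.91 cm
Ȳ = 1816882.89 / 19212.06 = 94.57 cm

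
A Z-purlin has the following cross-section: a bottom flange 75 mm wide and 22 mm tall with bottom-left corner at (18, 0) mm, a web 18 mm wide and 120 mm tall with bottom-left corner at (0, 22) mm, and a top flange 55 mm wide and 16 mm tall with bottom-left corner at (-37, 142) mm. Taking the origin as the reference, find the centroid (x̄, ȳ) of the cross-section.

bottom flange: A = 75 × 22 = 1650.00, centroid at (55.50, 11.00).
web: A = 18 × 120 = 2160.00, centroid at (9.00, 82.00).
top flange: A = 55 × 16 = 880.00, centroid at (-9.50, 150.00).
ΣA = 4690.00 mm²
ΣAx̄ = (1650.00)(55.50) + (2160.00)(9.00) + (880.00)(-9.50) = 102655.00 mm³
ΣAȳ = (1650.00)(11.00) + (2160.00)(82.00) + (880.00)(150.00) = 327270.00 mm³
x̄ = 102655.00 / 4690.00 = 21.89 mm
ȳ = 327270.00 / 4690.00 = 69.78 mm

x̄ = 21.89 mm, ȳ = 69.78 mm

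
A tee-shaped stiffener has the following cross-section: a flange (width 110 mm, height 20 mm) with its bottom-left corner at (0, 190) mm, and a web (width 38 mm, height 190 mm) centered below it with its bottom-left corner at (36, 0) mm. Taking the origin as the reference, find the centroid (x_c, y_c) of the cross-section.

web: A = 38 × 190 = 7220.00, centroid at (55.00, 95.00).
flange: A = 110 × 20 = 2200.00, centroid at (55.00, 200.00).
ΣA = 9420.00 mm²
ΣAx_c = (7220.00)(55.00) + (2200.00)(55.00) = 518100.00 mm³
ΣAy_c = (7220.00)(95.00) + (2200.00)(200.00) = 1125900.00 mm³
x_c = 518100.00 / 9420.00 = 55.00 mm
y_c = 1125900.00 / 9420.00 = 119.52 mm

x_c = 55.00 mm, y_c = 119.52 mm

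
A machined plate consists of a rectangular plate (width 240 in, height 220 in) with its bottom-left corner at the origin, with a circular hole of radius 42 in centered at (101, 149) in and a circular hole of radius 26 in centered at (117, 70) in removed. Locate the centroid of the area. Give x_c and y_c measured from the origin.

plate: A = 240 × 220 = 52800.00, centroid at (120.00, 110.00).
hole 1: A = −π·42² = -5541.77, centroid at (101.00, 149.00).
hole 2: A = −π·26² = -2123.72, centroid at (117.00, 70.00).
ΣA = 45134.51 in², ΣAx_c = 5527806.44 in³, ΣAy_c = 4833616.19 in³.
x_c = 5527806.44/45134.51 = 122.47 in; y_c = 4833616.19/45134.51 = 107.09 in.

x_c = 122.47 in, y_c = 107.09 in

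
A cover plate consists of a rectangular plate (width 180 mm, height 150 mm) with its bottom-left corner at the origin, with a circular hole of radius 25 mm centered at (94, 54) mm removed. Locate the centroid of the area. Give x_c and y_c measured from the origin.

x_c = 89.69 mm, y_c = 76.65 mm

Part | A | x̄ᵢ | ȳᵢ | A·x̄ᵢ | A·ȳᵢ
plate | 27000.00 | 90.00 | 75.00 | 2430000.00 | 2025000.00
hole | -1963.50 | 94.00 | 54.00 | -184568.57 | -106028.75
Σ | 25036.50 |  |  | 2245431.43 | 1918971.25
x_c = 2245431.43 / 25036.50 = 89.69 mm
y_c = 1918971.25 / 25036.50 = 76.65 mm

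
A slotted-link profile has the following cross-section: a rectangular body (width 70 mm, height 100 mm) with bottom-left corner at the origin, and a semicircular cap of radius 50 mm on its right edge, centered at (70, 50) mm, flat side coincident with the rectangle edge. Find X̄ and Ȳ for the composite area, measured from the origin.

rectangular body: A = 70 × 100 = 7000.00, centroid at (35.00, 50.00).
semicircular end: A = ½π·50² = 3926.99, centroid at (91.22, 50.00).
ΣA = 10926.99 mm²
ΣAX̄ = (7000.00)(35.00) + (3926.99)(91.22) = 603222.69 mm³
ΣAȲ = (7000.00)(50.00) + (3926.99)(50.00) = 546349.54 mm³
X̄ = 603222.69 / 10926.99 = 55.20 mm
Ȳ = 546349.54 / 10926.99 = 50.00 mm

X̄ = 55.20 mm, Ȳ = 50.00 mm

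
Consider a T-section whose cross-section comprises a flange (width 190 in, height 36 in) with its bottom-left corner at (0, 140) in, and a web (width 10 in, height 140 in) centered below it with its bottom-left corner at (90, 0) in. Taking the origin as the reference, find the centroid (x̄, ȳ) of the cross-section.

web: A = 10 × 140 = 1400.00, centroid at (95.00, 70.00).
flange: A = 190 × 36 = 6840.00, centroid at (95.00, 158.00).
ΣA = 8240.00 in²
ΣAx̄ = (1400.00)(95.00) + (6840.00)(95.00) = 782800.00 in³
ΣAȳ = (1400.00)(70.00) + (6840.00)(158.00) = 1178720.00 in³
x̄ = 782800.00 / 8240.00 = 95.00 in
ȳ = 1178720.00 / 8240.00 = 143.05 in

x̄ = 95.00 in, ȳ = 143.05 in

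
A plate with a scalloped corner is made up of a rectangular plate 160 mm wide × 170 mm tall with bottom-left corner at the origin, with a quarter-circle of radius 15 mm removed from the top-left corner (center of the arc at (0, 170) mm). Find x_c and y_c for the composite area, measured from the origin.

plate: A = 160 × 170 = 27200.00, centroid at (80.00, 85.00).
removed quarter-circle: A = −¼π·15² = -176.71, centroid at (6.37, 163.63).
ΣA = 27023.29 mm², ΣAx_c = 2174875.00 mm³, ΣAy_c = 2283083.52 mm³.
x_c = 2174875.00/27023.29 = 80.48 mm; y_c = 2283083.52/27023.29 = 84.49 mm.

x_c = 80.48 mm, y_c = 84.49 mm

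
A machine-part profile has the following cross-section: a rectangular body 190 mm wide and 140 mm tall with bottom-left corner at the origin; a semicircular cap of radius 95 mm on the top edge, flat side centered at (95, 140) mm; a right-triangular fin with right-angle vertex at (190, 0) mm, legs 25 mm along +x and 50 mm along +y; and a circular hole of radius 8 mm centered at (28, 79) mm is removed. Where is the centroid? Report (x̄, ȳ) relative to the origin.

Part | A | x̄ᵢ | ȳᵢ | A·x̄ᵢ | A·ȳᵢ
rectangular body | 26600.00 | 95.00 | 70.00 | 2527000.00 | 1862000.00
semicircular top | 14176.44 | 95.00 | 180.32 | 1346761.50 | 2556284.49
triangular fin | 625.00 | 198.33 | 16.67 | 123958.33 | 10416.67
hole | -201.06 | 28.00 | 79.00 | -5629.73 | -15883.89
Σ | 41200.37 |  |  | 3992090.10 | 4412817.27
x̄ = 3992090.10 / 41200.37 = 96.89 mm
ȳ = 4412817.27 / 41200.37 = 107.11 mm

x̄ = 96.89 mm, ȳ = 107.11 mm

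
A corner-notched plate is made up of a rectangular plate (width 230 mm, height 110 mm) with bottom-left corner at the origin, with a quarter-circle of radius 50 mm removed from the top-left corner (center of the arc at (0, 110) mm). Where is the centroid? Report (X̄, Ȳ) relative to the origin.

plate: A = 230 × 110 = 25300.00, centroid at (115.00, 55.00).
removed quarter-circle: A = −¼π·50² = -1963.50, centroid at (21.22, 88.78).
ΣA = 23336.50 mm², ΣAX̄ = 2867833.33 mm³, ΣAȲ = 1217182.17 mm³.
X̄ = 2867833.33/23336.50 = 122.89 mm; Ȳ = 1217182.17/23336.50 = 52.16 mm.

X̄ = 122.89 mm, Ȳ = 52.16 mm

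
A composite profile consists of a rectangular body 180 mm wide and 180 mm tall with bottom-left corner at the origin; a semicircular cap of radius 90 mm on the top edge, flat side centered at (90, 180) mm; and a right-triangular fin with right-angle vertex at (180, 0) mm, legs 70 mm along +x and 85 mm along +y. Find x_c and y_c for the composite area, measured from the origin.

rectangular body: A = 180 × 180 = 32400.00, centroid at (90.00, 90.00).
semicircular top: A = ½π·90² = 12723.45, centroid at (90.00, 218.20).
triangular fin: A = ½·70·85 = 2975.00, centroid at (203.33, 28.33).
ΣA = 48098.45 mm²
ΣAx_c = (32400.00)(90.00) + (12723.45)(90.00) + (2975.00)(203.33) = 4666027.19 mm³
ΣAy_c = (32400.00)(90.00) + (12723.45)(218.20) + (2975.00)(28.33) = 5776512.71 mm³
x_c = 4666027.19 / 48098.45 = 97.01 mm
y_c = 5776512.71 / 48098.45 = 120.10 mm

x_c = 97.01 mm, y_c = 120.10 mm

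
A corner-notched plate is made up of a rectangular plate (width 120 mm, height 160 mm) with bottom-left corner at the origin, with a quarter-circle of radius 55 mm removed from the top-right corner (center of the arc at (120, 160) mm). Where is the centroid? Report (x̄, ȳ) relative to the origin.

x̄ = 54.82 mm, ȳ = 72.00 mm

Part | A | x̄ᵢ | ȳᵢ | A·x̄ᵢ | A·ȳᵢ
plate | 19200.00 | 60.00 | 80.00 | 1152000.00 | 1536000.00
removed quarter-circle | -2375.83 | 96.66 | 136.66 | -229641.20 | -324674.38
Σ | 16824.17 |  |  | 922358.80 | 1211325.62
x̄ = 922358.80 / 16824.17 = 54.82 mm
ȳ = 1211325.62 / 16824.17 = 72.00 mm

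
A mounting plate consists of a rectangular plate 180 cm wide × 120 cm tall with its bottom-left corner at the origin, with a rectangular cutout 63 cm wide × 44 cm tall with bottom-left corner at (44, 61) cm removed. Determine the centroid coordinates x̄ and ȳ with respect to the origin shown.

plate: A = 180 × 120 = 21600.00, centroid at (90.00, 60.00).
hole: A = −(63 × 44) = -2772.00, centroid at (75.50, 83.00).
ΣA = 18828.00 cm²
ΣAx̄ = (21600.00)(90.00) + (-2772.00)(75.50) = 1734714.00 cm³
ΣAȳ = (21600.00)(60.00) + (-2772.00)(83.00) = 1065924.00 cm³
x̄ = 1734714.00 / 18828.00 = 92.13 cm
ȳ = 1065924.00 / 18828.00 = 56.61 cm

x̄ = 92.13 cm, ȳ = 56.61 cm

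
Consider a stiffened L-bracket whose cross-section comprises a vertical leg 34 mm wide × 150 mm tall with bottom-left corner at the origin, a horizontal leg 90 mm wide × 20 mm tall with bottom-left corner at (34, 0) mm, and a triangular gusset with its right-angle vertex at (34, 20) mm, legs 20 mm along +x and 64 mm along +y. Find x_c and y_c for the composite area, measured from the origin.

x_c = 33.81 mm, y_c = 56.63 mm

vertical leg: A = 34 × 150 = 5100.00, centroid at (17.00, 75.00).
horizontal leg: A = 90 × 20 = 1800.00, centroid at (79.00, 10.00).
gusset: A = ½·20·64 = 640.00, centroid at (40.67, 41.33).
ΣA = 7540.00 mm²
ΣAx_c = (5100.00)(17.00) + (1800.00)(79.00) + (640.00)(40.67) = 254926.67 mm³
ΣAy_c = (5100.00)(75.00) + (1800.00)(10.00) + (640.00)(41.33) = 426953.33 mm³
x_c = 254926.67 / 7540.00 = 33.81 mm
y_c = 426953.33 / 7540.00 = 56.63 mm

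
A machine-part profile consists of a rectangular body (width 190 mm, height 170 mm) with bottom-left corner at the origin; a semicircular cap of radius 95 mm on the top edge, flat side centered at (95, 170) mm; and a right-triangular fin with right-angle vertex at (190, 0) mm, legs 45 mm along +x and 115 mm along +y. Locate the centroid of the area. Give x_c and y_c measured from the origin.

x_c = 100.80 mm, y_c = 118.75 mm

rectangular body: A = 190 × 170 = 32300.00, centroid at (95.00, 85.00).
semicircular top: A = ½π·95² = 14176.44, centroid at (95.00, 210.32).
triangular fin: A = ½·45·115 = 2587.50, centroid at (205.00, 38.33).
ΣA = 49063.94 mm²
ΣAx_c = (32300.00)(95.00) + (14176.44)(95.00) + (2587.50)(205.00) = 4945699.00 mm³
ΣAy_c = (32300.00)(85.00) + (14176.44)(210.32) + (2587.50)(38.33) = 5826265.10 mm³
x_c = 4945699.00 / 49063.94 = 100.80 mm
y_c = 5826265.10 / 49063.94 = 118.75 mm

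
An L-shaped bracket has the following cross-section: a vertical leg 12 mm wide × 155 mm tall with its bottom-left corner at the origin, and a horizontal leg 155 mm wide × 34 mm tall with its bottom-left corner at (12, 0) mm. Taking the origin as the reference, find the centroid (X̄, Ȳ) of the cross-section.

X̄ = 67.72 mm, Ȳ = 32.78 mm

vertical leg: A = 12 × 155 = 1860.00, centroid at (6.00, 77.50).
horizontal leg: A = 155 × 34 = 5270.00, centroid at (89.50, 17.00).
ΣA = 7130.00 mm²
ΣAX̄ = (1860.00)(6.00) + (5270.00)(89.50) = 482825.00 mm³
ΣAȲ = (1860.00)(77.50) + (5270.00)(17.00) = 233740.00 mm³
X̄ = 482825.00 / 7130.00 = 67.72 mm
Ȳ = 233740.00 / 7130.00 = 32.78 mm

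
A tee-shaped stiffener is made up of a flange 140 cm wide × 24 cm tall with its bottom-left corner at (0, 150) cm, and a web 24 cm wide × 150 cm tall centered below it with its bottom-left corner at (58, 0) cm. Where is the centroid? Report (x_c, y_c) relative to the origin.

x_c = 70.00 cm, y_c = 117.00 cm

web: A = 24 × 150 = 3600.00, centroid at (70.00, 75.00).
flange: A = 140 × 24 = 3360.00, centroid at (70.00, 162.00).
ΣA = 6960.00 cm²
ΣAx_c = (3600.00)(70.00) + (3360.00)(70.00) = 487200.00 cm³
ΣAy_c = (3600.00)(75.00) + (3360.00)(162.00) = 814320.00 cm³
x_c = 487200.00 / 6960.00 = 70.00 cm
y_c = 814320.00 / 6960.00 = 117.00 cm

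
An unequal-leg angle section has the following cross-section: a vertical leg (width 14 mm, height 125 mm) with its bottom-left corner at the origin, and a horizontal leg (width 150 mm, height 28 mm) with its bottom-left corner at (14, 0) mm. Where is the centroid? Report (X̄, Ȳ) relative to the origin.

X̄ = 64.88 mm, Ȳ = 28.26 mm

vertical leg: A = 14 × 125 = 1750.00, centroid at (7.00, 62.50).
horizontal leg: A = 150 × 28 = 4200.00, centroid at (89.00, 14.00).
ΣA = 5950.00 mm², ΣAX̄ = 386050.00 mm³, ΣAȲ = 168175.00 mm³.
X̄ = 386050.00/5950.00 = 64.88 mm; Ȳ = 168175.00/5950.00 = 28.26 mm.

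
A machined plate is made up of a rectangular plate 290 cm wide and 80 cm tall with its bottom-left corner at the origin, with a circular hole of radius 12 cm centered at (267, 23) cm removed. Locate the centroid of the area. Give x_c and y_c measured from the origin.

x_c = 142.57 cm, y_c = 40.34 cm

plate: A = 290 × 80 = 23200.00, centroid at (145.00, 40.00).
hole: A = −π·12² = -452.39, centroid at (267.00, 23.00).
ΣA = 22747.61 cm²
ΣAx_c = (23200.00)(145.00) + (-452.39)(267.00) = 3243212.05 cm³
ΣAy_c = (23200.00)(40.00) + (-452.39)(23.00) = 917595.05 cm³
x_c = 3243212.05 / 22747.61 = 142.57 cm
y_c = 917595.05 / 22747.61 = 40.34 cm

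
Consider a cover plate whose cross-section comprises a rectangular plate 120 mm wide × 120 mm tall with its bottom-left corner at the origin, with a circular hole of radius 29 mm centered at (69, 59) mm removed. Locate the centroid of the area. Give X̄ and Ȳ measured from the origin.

plate: A = 120 × 120 = 14400.00, centroid at (60.00, 60.00).
hole: A = −π·29² = -2642.08, centroid at (69.00, 59.00).
ΣA = 11757.92 mm², ΣAX̄ = 681696.52 mm³, ΣAȲ = 708117.31 mm³.
X̄ = 681696.52/11757.92 = 57.98 mm; Ȳ = 708117.31/11757.92 = 60.22 mm.

X̄ = 57.98 mm, Ȳ = 60.22 mm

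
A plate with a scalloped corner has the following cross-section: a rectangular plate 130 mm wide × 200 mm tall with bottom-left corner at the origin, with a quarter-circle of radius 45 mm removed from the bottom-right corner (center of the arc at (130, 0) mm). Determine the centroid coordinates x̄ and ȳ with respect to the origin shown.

x̄ = 62.01 mm, ȳ = 105.27 mm

plate: A = 130 × 200 = 26000.00, centroid at (65.00, 100.00).
removed quarter-circle: A = −¼π·45² = -1590.43, centroid at (110.90, 19.10).
ΣA = 24409.57 mm², ΣAx̄ = 1513618.93 mm³, ΣAȳ = 2569625.00 mm³.
x̄ = 1513618.93/24409.57 = 62.01 mm; ȳ = 2569625.00/24409.57 = 105.27 mm.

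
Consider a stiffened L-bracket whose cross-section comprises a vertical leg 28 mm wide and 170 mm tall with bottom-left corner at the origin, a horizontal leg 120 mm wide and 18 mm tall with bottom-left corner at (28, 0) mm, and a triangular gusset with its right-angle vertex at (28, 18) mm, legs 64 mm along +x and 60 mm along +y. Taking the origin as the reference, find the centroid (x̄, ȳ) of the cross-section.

x̄ = 39.76 mm, ȳ = 56.22 mm

Part | A | x̄ᵢ | ȳᵢ | A·x̄ᵢ | A·ȳᵢ
vertical leg | 4760.00 | 14.00 | 85.00 | 66640.00 | 404600.00
horizontal leg | 2160.00 | 88.00 | 9.00 | 190080.00 | 19440.00
gusset | 1920.00 | 49.33 | 38.00 | 94720.00 | 72960.00
Σ | 8840.00 |  |  | 351440.00 | 497000.00
x̄ = 351440.00 / 8840.00 = 39.76 mm
ȳ = 497000.00 / 8840.00 = 56.22 mm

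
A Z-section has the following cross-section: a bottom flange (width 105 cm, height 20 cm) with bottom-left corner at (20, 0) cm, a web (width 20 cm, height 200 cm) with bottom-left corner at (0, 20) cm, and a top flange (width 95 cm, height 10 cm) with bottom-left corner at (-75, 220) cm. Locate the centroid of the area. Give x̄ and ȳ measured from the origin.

x̄ = 23.56 cm, ȳ = 101.38 cm

Part | A | x̄ᵢ | ȳᵢ | A·x̄ᵢ | A·ȳᵢ
bottom flange | 2100.00 | 72.50 | 10.00 | 152250.00 | 21000.00
web | 4000.00 | 10.00 | 120.00 | 40000.00 | 480000.00
top flange | 950.00 | -27.50 | 225.00 | -26125.00 | 213750.00
Σ | 7050.00 |  |  | 166125.00 | 714750.00
x̄ = 166125.00 / 7050.00 = 23.56 cm
ȳ = 714750.00 / 7050.00 = 101.38 cm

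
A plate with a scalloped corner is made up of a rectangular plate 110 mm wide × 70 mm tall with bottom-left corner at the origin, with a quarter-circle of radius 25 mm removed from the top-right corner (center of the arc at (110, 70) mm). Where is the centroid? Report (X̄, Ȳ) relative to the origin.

X̄ = 51.98 mm, Ȳ = 33.34 mm

Part | A | x̄ᵢ | ȳᵢ | A·x̄ᵢ | A·ȳᵢ
plate | 7700.00 | 55.00 | 35.00 | 423500.00 | 269500.00
removed quarter-circle | -490.87 | 99.39 | 59.39 | -48787.79 | -29152.84
Σ | 7209.13 |  |  | 374712.21 | 240347.16
X̄ = 374712.21 / 7209.13 = 51.98 mm
Ȳ = 240347.16 / 7209.13 = 33.34 mm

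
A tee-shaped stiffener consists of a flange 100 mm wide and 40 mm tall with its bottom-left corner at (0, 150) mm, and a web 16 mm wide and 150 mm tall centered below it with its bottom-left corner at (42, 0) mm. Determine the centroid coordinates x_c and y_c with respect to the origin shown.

web: A = 16 × 150 = 2400.00, centroid at (50.00, 75.00).
flange: A = 100 × 40 = 4000.00, centroid at (50.00, 170.00).
ΣA = 6400.00 mm²
ΣAx_c = (2400.00)(50.00) + (4000.00)(50.00) = 320000.00 mm³
ΣAy_c = (2400.00)(75.00) + (4000.00)(170.00) = 860000.00 mm³
x_c = 320000.00 / 6400.00 = 50.00 mm
y_c = 860000.00 / 6400.00 = 134.38 mm

x_c = 50.00 mm, y_c = 134.38 mm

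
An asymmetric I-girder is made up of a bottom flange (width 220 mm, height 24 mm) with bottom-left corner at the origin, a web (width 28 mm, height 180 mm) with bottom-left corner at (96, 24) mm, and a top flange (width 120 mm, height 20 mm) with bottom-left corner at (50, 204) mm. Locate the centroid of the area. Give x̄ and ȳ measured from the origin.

x̄ = 110.00 mm, ȳ = 90.53 mm

Part | A | x̄ᵢ | ȳᵢ | A·x̄ᵢ | A·ȳᵢ
bottom flange | 5280.00 | 110.00 | 12.00 | 580800.00 | 63360.00
web | 5040.00 | 110.00 | 114.00 | 554400.00 | 574560.00
top flange | 2400.00 | 110.00 | 214.00 | 264000.00 | 513600.00
Σ | 12720.00 |  |  | 1399200.00 | 1151520.00
x̄ = 1399200.00 / 12720.00 = 110.00 mm
ȳ = 1151520.00 / 12720.00 = 90.53 mm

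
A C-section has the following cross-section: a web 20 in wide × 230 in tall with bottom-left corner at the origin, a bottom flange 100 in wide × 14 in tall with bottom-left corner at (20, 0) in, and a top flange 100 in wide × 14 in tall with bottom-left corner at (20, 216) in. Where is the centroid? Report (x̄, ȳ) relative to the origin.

web: A = 20 × 230 = 4600.00, centroid at (10.00, 115.00).
bottom flange: A = 100 × 14 = 1400.00, centroid at (70.00, 7.00).
top flange: A = 100 × 14 = 1400.00, centroid at (70.00, 223.00).
ΣA = 7400.00 in²
ΣAx̄ = (4600.00)(10.00) + (1400.00)(70.00) + (1400.00)(70.00) = 242000.00 in³
ΣAȳ = (4600.00)(115.00) + (1400.00)(7.00) + (1400.00)(223.00) = 851000.00 in³
x̄ = 242000.00 / 7400.00 = 32.70 in
ȳ = 851000.00 / 7400.00 = 115.00 in

x̄ = 32.70 in, ȳ = 115.00 in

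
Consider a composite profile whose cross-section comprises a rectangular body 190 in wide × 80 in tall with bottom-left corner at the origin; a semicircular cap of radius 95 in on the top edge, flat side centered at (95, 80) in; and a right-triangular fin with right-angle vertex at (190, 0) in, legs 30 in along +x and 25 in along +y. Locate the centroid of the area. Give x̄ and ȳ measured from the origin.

x̄ = 96.32 in, ȳ = 77.87 in

rectangular body: A = 190 × 80 = 15200.00, centroid at (95.00, 40.00).
semicircular top: A = ½π·95² = 14176.44, centroid at (95.00, 120.32).
triangular fin: A = ½·30·25 = 375.00, centroid at (200.00, 8.33).
ΣA = 29751.44 in², ΣAx̄ = 2865761.50 in³, ΣAȳ = 2316823.28 in³.
x̄ = 2865761.50/29751.44 = 96.32 in; ȳ = 2316823.28/29751.44 = 77.87 in.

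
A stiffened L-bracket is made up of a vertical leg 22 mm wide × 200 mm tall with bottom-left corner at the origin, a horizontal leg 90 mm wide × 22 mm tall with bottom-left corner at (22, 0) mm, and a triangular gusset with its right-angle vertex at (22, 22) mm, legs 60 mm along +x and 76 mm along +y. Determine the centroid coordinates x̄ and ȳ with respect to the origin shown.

x̄ = 31.97 mm, ȳ = 65.79 mm

vertical leg: A = 22 × 200 = 4400.00, centroid at (11.00, 100.00).
horizontal leg: A = 90 × 22 = 1980.00, centroid at (67.00, 11.00).
gusset: A = ½·60·76 = 2280.00, centroid at (42.00, 47.33).
ΣA = 8660.00 mm²
ΣAx̄ = (4400.00)(11.00) + (1980.00)(67.00) + (2280.00)(42.00) = 276820.00 mm³
ΣAȳ = (4400.00)(100.00) + (1980.00)(11.00) + (2280.00)(47.33) = 569700.00 mm³
x̄ = 276820.00 / 8660.00 = 31.97 mm
ȳ = 569700.00 / 8660.00 = 65.79 mm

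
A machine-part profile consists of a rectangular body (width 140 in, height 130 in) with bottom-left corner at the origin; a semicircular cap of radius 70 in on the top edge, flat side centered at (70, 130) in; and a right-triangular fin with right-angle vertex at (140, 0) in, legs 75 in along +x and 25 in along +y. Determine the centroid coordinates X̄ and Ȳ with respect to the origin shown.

X̄ = 73.32 in, Ȳ = 90.19 in

Part | A | x̄ᵢ | ȳᵢ | A·x̄ᵢ | A·ȳᵢ
rectangular body | 18200.00 | 70.00 | 65.00 | 1274000.00 | 1183000.00
semicircular top | 7696.90 | 70.00 | 159.71 | 538783.14 | 1229263.93
triangular fin | 937.50 | 165.00 | 8.33 | 154687.50 | 7812.50
Σ | 26834.40 |  |  | 1967470.64 | 2420076.43
X̄ = 1967470.64 / 26834.40 = 73.32 in
Ȳ = 2420076.43 / 26834.40 = 90.19 in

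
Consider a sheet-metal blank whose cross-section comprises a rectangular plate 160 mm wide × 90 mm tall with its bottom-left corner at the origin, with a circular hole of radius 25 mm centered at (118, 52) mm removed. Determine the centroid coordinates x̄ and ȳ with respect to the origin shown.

plate: A = 160 × 90 = 14400.00, centroid at (80.00, 45.00).
hole: A = −π·25² = -1963.50, centroid at (118.00, 52.00).
ΣA = 12436.50 mm²
ΣAx̄ = (14400.00)(80.00) + (-1963.50)(118.00) = 920307.54 mm³
ΣAȳ = (14400.00)(45.00) + (-1963.50)(52.00) = 545898.24 mm³
x̄ = 920307.54 / 12436.50 = 74.00 mm
ȳ = 545898.24 / 12436.50 = 43.89 mm

x̄ = 74.00 mm, ȳ = 43.89 mm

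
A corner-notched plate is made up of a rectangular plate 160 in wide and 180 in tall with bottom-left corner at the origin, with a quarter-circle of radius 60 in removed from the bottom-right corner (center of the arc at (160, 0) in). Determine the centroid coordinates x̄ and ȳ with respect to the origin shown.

plate: A = 160 × 180 = 28800.00, centroid at (80.00, 90.00).
removed quarter-circle: A = −¼π·60² = -2827.43, centroid at (134.54, 25.46).
ΣA = 25972.57 in²
ΣAx̄ = (28800.00)(80.00) + (-2827.43)(134.54) = 1923610.66 in³
ΣAȳ = (28800.00)(90.00) + (-2827.43)(25.46) = 2520000.00 in³
x̄ = 1923610.66 / 25972.57 = 74.06 in
ȳ = 2520000.00 / 25972.57 = 97.03 in

x̄ = 74.06 in, ȳ = 97.03 in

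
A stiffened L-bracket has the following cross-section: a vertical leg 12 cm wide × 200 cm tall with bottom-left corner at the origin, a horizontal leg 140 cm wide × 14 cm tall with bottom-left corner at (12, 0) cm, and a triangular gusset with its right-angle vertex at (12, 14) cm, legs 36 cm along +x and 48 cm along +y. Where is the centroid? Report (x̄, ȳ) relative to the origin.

x̄ = 37.49 cm, ȳ = 53.53 cm

vertical leg: A = 12 × 200 = 2400.00, centroid at (6.00, 100.00).
horizontal leg: A = 140 × 14 = 1960.00, centroid at (82.00, 7.00).
gusset: A = ½·36·48 = 864.00, centroid at (24.00, 30.00).
ΣA = 5224.00 cm²
ΣAx̄ = (2400.00)(6.00) + (1960.00)(82.00) + (864.00)(24.00) = 195856.00 cm³
ΣAȳ = (2400.00)(100.00) + (1960.00)(7.00) + (864.00)(30.00) = 279640.00 cm³
x̄ = 195856.00 / 5224.00 = 37.49 cm
ȳ = 279640.00 / 5224.00 = 53.53 cm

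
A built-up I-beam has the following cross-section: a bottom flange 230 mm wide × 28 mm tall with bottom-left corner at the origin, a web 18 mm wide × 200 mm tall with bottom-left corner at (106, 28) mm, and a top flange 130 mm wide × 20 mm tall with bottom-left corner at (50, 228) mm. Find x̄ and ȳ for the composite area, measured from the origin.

x̄ = 115.00 mm, ȳ = 92.54 mm

bottom flange: A = 230 × 28 = 6440.00, centroid at (115.00, 14.00).
web: A = 18 × 200 = 3600.00, centroid at (115.00, 128.00).
top flange: A = 130 × 20 = 2600.00, centroid at (115.00, 238.00).
ΣA = 12640.00 mm²
ΣAx̄ = (6440.00)(115.00) + (3600.00)(115.00) + (2600.00)(115.00) = 1453600.00 mm³
ΣAȳ = (6440.00)(14.00) + (3600.00)(128.00) + (2600.00)(238.00) = 1169760.00 mm³
x̄ = 1453600.00 / 12640.00 = 115.00 mm
ȳ = 1169760.00 / 12640.00 = 92.54 mm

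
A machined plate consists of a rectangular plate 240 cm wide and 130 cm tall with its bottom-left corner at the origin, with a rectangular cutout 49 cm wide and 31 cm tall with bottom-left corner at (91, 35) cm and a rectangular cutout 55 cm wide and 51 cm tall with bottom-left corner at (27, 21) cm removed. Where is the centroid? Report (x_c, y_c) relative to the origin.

x_c = 127.09 cm, y_c = 67.75 cm

Part | A | x̄ᵢ | ȳᵢ | A·x̄ᵢ | A·ȳᵢ
plate | 31200.00 | 120.00 | 65.00 | 3744000.00 | 2028000.00
hole 1 | -1519.00 | 115.50 | 50.50 | -175444.50 | -76709.50
hole 2 | -2805.00 | 54.50 | 46.50 | -152872.50 | -130432.50
Σ | 26876.00 |  |  | 3415683.00 | 1820858.00
x_c = 3415683.00 / 26876.00 = 127.09 cm
y_c = 1820858.00 / 26876.00 = 67.75 cm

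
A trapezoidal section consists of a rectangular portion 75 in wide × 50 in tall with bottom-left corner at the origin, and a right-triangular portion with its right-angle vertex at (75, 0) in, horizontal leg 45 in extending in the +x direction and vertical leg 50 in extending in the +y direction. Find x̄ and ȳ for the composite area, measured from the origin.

Part | A | x̄ᵢ | ȳᵢ | A·x̄ᵢ | A·ȳᵢ
rectangular portion | 3750.00 | 37.50 | 25.00 | 140625.00 | 93750.00
triangular portion | 1125.00 | 90.00 | 16.67 | 101250.00 | 18750.00
Σ | 4875.00 |  |  | 241875.00 | 112500.00
x̄ = 241875.00 / 4875.00 = 49.62 in
ȳ = 112500.00 / 4875.00 = 23.08 in

x̄ = 49.62 in, ȳ = 23.08 in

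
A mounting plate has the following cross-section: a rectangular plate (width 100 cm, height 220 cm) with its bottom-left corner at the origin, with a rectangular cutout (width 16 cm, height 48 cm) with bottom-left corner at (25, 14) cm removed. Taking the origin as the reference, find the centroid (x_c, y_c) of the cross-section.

x_c = 50.61 cm, y_c = 112.60 cm

Part | A | x̄ᵢ | ȳᵢ | A·x̄ᵢ | A·ȳᵢ
plate | 22000.00 | 50.00 | 110.00 | 1100000.00 | 2420000.00
hole | -768.00 | 33.00 | 38.00 | -25344.00 | -29184.00
Σ | 21232.00 |  |  | 1074656.00 | 2390816.00
x_c = 1074656.00 / 21232.00 = 50.61 cm
y_c = 2390816.00 / 21232.00 = 112.60 cm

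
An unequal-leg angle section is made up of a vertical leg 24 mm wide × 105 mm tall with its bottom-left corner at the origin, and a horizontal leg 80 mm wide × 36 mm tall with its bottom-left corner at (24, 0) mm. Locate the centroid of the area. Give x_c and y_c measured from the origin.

x_c = 39.73 mm, y_c = 34.10 mm

Part | A | x̄ᵢ | ȳᵢ | A·x̄ᵢ | A·ȳᵢ
vertical leg | 2520.00 | 12.00 | 52.50 | 30240.00 | 132300.00
horizontal leg | 2880.00 | 64.00 | 18.00 | 184320.00 | 51840.00
Σ | 5400.00 |  |  | 214560.00 | 184140.00
x_c = 214560.00 / 5400.00 = 39.73 mm
y_c = 184140.00 / 5400.00 = 34.10 mm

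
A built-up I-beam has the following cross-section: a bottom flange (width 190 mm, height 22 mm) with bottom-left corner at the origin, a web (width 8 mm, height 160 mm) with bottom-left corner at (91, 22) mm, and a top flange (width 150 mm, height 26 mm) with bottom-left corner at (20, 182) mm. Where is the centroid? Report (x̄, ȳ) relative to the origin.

bottom flange: A = 190 × 22 = 4180.00, centroid at (95.00, 11.00).
web: A = 8 × 160 = 1280.00, centroid at (95.00, 102.00).
top flange: A = 150 × 26 = 3900.00, centroid at (95.00, 195.00).
ΣA = 9360.00 mm²
ΣAx̄ = (4180.00)(95.00) + (1280.00)(95.00) + (3900.00)(95.00) = 889200.00 mm³
ΣAȳ = (4180.00)(11.00) + (1280.00)(102.00) + (3900.00)(195.00) = 937040.00 mm³
x̄ = 889200.00 / 9360.00 = 95.00 mm
ȳ = 937040.00 / 9360.00 = 100.11 mm

x̄ = 95.00 mm, ȳ = 100.11 mm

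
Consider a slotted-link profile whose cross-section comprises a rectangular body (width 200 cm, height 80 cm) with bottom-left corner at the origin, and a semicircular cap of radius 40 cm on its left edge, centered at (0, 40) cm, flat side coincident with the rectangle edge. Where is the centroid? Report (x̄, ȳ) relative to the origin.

x̄ = 84.12 cm, ȳ = 40.00 cm

Part | A | x̄ᵢ | ȳᵢ | A·x̄ᵢ | A·ȳᵢ
rectangular body | 16000.00 | 100.00 | 40.00 | 1600000.00 | 640000.00
semicircular end | 2513.27 | -16.98 | 40.00 | -42666.67 | 100530.96
Σ | 18513.27 |  |  | 1557333.33 | 740530.96
x̄ = 1557333.33 / 18513.27 = 84.12 cm
ȳ = 740530.96 / 18513.27 = 40.00 cm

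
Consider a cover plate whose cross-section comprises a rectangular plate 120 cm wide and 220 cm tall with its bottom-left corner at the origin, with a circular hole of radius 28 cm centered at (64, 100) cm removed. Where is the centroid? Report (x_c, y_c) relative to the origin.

plate: A = 120 × 220 = 26400.00, centroid at (60.00, 110.00).
hole: A = −π·28² = -2463.01, centroid at (64.00, 100.00).
ΣA = 23936.99 cm², ΣAx_c = 1426367.45 cm³, ΣAy_c = 2657699.14 cm³.
x_c = 1426367.45/23936.99 = 59.59 cm; y_c = 2657699.14/23936.99 = 111.03 cm.

x_c = 59.59 cm, y_c = 111.03 cm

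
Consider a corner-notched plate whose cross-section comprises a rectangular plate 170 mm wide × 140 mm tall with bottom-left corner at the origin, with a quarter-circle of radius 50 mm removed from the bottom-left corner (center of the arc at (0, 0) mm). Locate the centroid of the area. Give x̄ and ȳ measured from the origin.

x̄ = 90.73 mm, ȳ = 74.39 mm

plate: A = 170 × 140 = 23800.00, centroid at (85.00, 70.00).
removed quarter-circle: A = −¼π·50² = -1963.50, centroid at (21.22, 21.22).
ΣA = 21836.50 mm², ΣAx̄ = 1981333.33 mm³, ΣAȳ = 1624333.33 mm³.
x̄ = 1981333.33/21836.50 = 90.73 mm; ȳ = 1624333.33/21836.50 = 74.39 mm.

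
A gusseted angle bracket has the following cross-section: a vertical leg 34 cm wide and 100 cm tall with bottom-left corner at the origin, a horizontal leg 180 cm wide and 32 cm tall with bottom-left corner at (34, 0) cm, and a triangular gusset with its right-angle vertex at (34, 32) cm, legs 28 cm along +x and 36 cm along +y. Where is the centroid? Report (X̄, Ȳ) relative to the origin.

X̄ = 82.15 cm, Ȳ = 29.42 cm

Part | A | x̄ᵢ | ȳᵢ | A·x̄ᵢ | A·ȳᵢ
vertical leg | 3400.00 | 17.00 | 50.00 | 57800.00 | 170000.00
horizontal leg | 5760.00 | 124.00 | 16.00 | 714240.00 | 92160.00
gusset | 504.00 | 43.33 | 44.00 | 21840.00 | 22176.00
Σ | 9664.00 |  |  | 793880.00 | 284336.00
X̄ = 793880.00 / 9664.00 = 82.15 cm
Ȳ = 284336.00 / 9664.00 = 29.42 cm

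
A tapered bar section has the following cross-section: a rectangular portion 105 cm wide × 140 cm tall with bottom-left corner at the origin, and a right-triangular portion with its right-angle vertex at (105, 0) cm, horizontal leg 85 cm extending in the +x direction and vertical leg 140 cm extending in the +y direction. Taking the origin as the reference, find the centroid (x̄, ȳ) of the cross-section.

Part | A | x̄ᵢ | ȳᵢ | A·x̄ᵢ | A·ȳᵢ
rectangular portion | 14700.00 | 52.50 | 70.00 | 771750.00 | 1029000.00
triangular portion | 5950.00 | 133.33 | 46.67 | 793333.33 | 277666.67
Σ | 20650.00 |  |  | 1565083.33 | 1306666.67
x̄ = 1565083.33 / 20650.00 = 75.79 cm
ȳ = 1306666.67 / 20650.00 = 63.28 cm

x̄ = 75.79 cm, ȳ = 63.28 cm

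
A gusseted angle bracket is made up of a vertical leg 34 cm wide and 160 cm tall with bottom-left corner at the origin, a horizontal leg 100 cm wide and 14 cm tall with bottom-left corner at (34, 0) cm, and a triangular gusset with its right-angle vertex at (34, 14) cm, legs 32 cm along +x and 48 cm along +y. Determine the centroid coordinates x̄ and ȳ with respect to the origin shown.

vertical leg: A = 34 × 160 = 5440.00, centroid at (17.00, 80.00).
horizontal leg: A = 100 × 14 = 1400.00, centroid at (84.00, 7.00).
gusset: A = ½·32·48 = 768.00, centroid at (44.67, 30.00).
ΣA = 7608.00 cm²
ΣAx̄ = (5440.00)(17.00) + (1400.00)(84.00) + (768.00)(44.67) = 244384.00 cm³
ΣAȳ = (5440.00)(80.00) + (1400.00)(7.00) + (768.00)(30.00) = 468040.00 cm³
x̄ = 244384.00 / 7608.00 = 32.12 cm
ȳ = 468040.00 / 7608.00 = 61.52 cm

x̄ = 32.12 cm, ȳ = 61.52 cm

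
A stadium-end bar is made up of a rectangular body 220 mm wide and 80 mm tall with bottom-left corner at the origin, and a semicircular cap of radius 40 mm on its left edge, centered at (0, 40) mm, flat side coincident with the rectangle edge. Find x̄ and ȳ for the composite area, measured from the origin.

x̄ = 94.13 mm, ȳ = 40.00 mm

rectangular body: A = 220 × 80 = 17600.00, centroid at (110.00, 40.00).
semicircular end: A = ½π·40² = 2513.27, centroid at (-16.98, 40.00).
ΣA = 20113.27 mm², ΣAx̄ = 1893333.33 mm³, ΣAȳ = 804530.96 mm³.
x̄ = 1893333.33/20113.27 = 94.13 mm; ȳ = 804530.96/20113.27 = 40.00 mm.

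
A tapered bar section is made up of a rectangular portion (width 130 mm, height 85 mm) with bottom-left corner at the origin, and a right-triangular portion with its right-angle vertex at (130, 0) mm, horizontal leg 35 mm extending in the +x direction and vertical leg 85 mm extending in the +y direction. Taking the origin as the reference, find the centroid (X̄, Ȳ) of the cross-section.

rectangular portion: A = 130 × 85 = 11050.00, centroid at (65.00, 42.50).
triangular portion: A = ½·35·85 = 1487.50, centroid at (141.67, 28.33).
ΣA = 12537.50 mm²
ΣAX̄ = (11050.00)(65.00) + (1487.50)(141.67) = 928979.17 mm³
ΣAȲ = (11050.00)(42.50) + (1487.50)(28.33) = 511770.83 mm³
X̄ = 928979.17 / 12537.50 = 74.10 mm
Ȳ = 511770.83 / 12537.50 = 40.82 mm

X̄ = 74.10 mm, Ȳ = 40.82 mm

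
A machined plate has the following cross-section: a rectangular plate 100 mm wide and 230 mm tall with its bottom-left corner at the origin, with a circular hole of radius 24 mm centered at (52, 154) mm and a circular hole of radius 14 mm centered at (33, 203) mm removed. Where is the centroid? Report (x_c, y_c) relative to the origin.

plate: A = 100 × 230 = 23000.00, centroid at (50.00, 115.00).
hole 1: A = −π·24² = -1809.56, centroid at (52.00, 154.00).
hole 2: A = −π·14² = -615.75, centroid at (33.00, 203.00).
ΣA = 20574.69 mm², ΣAx_c = 1035583.20 mm³, ΣAy_c = 2241330.48 mm³.
x_c = 1035583.20/20574.69 = 50.33 mm; y_c = 2241330.48/20574.69 = 108.94 mm.

x_c = 50.33 mm, y_c = 108.94 mm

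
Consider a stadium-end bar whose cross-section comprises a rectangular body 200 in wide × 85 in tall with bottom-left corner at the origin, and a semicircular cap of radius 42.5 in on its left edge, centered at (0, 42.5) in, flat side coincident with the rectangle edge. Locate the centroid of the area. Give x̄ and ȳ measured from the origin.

x̄ = 83.12 in, ȳ = 42.50 in

Part | A | x̄ᵢ | ȳᵢ | A·x̄ᵢ | A·ȳᵢ
rectangular body | 17000.00 | 100.00 | 42.50 | 1700000.00 | 722500.00
semicircular end | 2837.25 | -18.04 | 42.50 | -51177.08 | 120583.16
Σ | 19837.25 |  |  | 1648822.92 | 843083.16
x̄ = 1648822.92 / 19837.25 = 83.12 in
ȳ = 843083.16 / 19837.25 = 42.50 in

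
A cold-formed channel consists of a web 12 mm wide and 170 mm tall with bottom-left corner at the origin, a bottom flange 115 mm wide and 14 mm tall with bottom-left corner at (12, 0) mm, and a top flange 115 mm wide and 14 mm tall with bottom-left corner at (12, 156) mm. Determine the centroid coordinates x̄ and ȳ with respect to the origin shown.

web: A = 12 × 170 = 2040.00, centroid at (6.00, 85.00).
bottom flange: A = 115 × 14 = 1610.00, centroid at (69.50, 7.00).
top flange: A = 115 × 14 = 1610.00, centroid at (69.50, 163.00).
ΣA = 5260.00 mm²
ΣAx̄ = (2040.00)(6.00) + (1610.00)(69.50) + (1610.00)(69.50) = 236030.00 mm³
ΣAȳ = (2040.00)(85.00) + (1610.00)(7.00) + (1610.00)(163.00) = 447100.00 mm³
x̄ = 236030.00 / 5260.00 = 44.87 mm
ȳ = 447100.00 / 5260.00 = 85.00 mm

x̄ = 44.87 mm, ȳ = 85.00 mm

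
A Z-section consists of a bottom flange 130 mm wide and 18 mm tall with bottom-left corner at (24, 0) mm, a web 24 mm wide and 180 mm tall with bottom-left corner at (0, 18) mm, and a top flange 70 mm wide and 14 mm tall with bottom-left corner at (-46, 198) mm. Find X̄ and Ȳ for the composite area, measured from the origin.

X̄ = 32.63 mm, Ȳ = 90.12 mm

bottom flange: A = 130 × 18 = 2340.00, centroid at (89.00, 9.00).
web: A = 24 × 180 = 4320.00, centroid at (12.00, 108.00).
top flange: A = 70 × 14 = 980.00, centroid at (-11.00, 205.00).
ΣA = 7640.00 mm²
ΣAX̄ = (2340.00)(89.00) + (4320.00)(12.00) + (980.00)(-11.00) = 249320.00 mm³
ΣAȲ = (2340.00)(9.00) + (4320.00)(108.00) + (980.00)(205.00) = 688520.00 mm³
X̄ = 249320.00 / 7640.00 = 32.63 mm
Ȳ = 688520.00 / 7640.00 = 90.12 mm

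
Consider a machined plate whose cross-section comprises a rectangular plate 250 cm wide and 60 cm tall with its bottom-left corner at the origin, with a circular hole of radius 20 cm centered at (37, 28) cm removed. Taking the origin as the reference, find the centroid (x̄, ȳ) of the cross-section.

plate: A = 250 × 60 = 15000.00, centroid at (125.00, 30.00).
hole: A = −π·20² = -1256.64, centroid at (37.00, 28.00).
ΣA = 13743.36 cm², ΣAx̄ = 1828504.43 cm³, ΣAȳ = 414814.16 cm³.
x̄ = 1828504.43/13743.36 = 133.05 cm; ȳ = 414814.16/13743.36 = 30.18 cm.

x̄ = 133.05 cm, ȳ = 30.18 cm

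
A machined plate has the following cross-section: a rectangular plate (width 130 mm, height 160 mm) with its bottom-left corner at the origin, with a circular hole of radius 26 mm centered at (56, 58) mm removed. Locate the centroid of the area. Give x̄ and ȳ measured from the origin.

plate: A = 130 × 160 = 20800.00, centroid at (65.00, 80.00).
hole: A = −π·26² = -2123.72, centroid at (56.00, 58.00).
ΣA = 18676.28 mm²
ΣAx̄ = (20800.00)(65.00) + (-2123.72)(56.00) = 1233071.87 mm³
ΣAȳ = (20800.00)(80.00) + (-2123.72)(58.00) = 1540824.44 mm³
x̄ = 1233071.87 / 18676.28 = 66.02 mm
ȳ = 1540824.44 / 18676.28 = 82.50 mm

x̄ = 66.02 mm, ȳ = 82.50 mm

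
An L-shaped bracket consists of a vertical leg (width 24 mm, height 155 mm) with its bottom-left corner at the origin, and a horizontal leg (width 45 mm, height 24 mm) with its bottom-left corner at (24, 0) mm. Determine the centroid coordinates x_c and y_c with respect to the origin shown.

x_c = 19.76 mm, y_c = 62.76 mm

vertical leg: A = 24 × 155 = 3720.00, centroid at (12.00, 77.50).
horizontal leg: A = 45 × 24 = 1080.00, centroid at (46.50, 12.00).
ΣA = 4800.00 mm²
ΣAx_c = (3720.00)(12.00) + (1080.00)(46.50) = 94860.00 mm³
ΣAy_c = (3720.00)(77.50) + (1080.00)(12.00) = 301260.00 mm³
x_c = 94860.00 / 4800.00 = 19.76 mm
y_c = 301260.00 / 4800.00 = 62.76 mm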